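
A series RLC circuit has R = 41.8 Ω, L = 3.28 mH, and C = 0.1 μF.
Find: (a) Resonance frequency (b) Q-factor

Step 1 — Resonance condition Im(Z)=0 gives ω₀ = 1/√(LC).
Step 2 — ω₀ = 1/√(0.00328·1e-07) = 5.522e+04 rad/s.
Step 3 — f₀ = ω₀/(2π) = 8788 Hz.
Step 4 — Series Q: Q = ω₀L/R = 5.522e+04·0.00328/41.8 = 4.333.

(a) f₀ = 8788 Hz  (b) Q = 4.333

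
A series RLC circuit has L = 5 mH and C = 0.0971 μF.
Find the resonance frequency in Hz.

Step 1 — Resonance condition Im(Z)=0 gives ω₀ = 1/√(LC).
Step 2 — ω₀ = 1/√(0.005·9.71e-08) = 4.538e+04 rad/s.
Step 3 — f₀ = ω₀/(2π) = 7223 Hz.

f₀ = 7223 Hz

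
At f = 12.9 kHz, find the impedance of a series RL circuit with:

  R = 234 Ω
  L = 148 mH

Step 1 — Angular frequency: ω = 2π·f = 2π·1.29e+04 = 8.105e+04 rad/s.
Step 2 — Component impedances:
  R: Z = R = 234 Ω
  L: Z = jωL = j·8.105e+04·0.148 = 0 + j1.2e+04 Ω
Step 3 — Series combination: Z_total = R + L = 234 + j1.2e+04 Ω = 1.2e+04∠88.9° Ω.

Z = 234 + j1.2e+04 Ω = 1.2e+04∠88.9° Ω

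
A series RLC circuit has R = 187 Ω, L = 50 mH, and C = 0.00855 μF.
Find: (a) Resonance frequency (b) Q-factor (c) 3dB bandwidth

Step 1 — Resonance condition Im(Z)=0 gives ω₀ = 1/√(LC).
Step 2 — ω₀ = 1/√(0.05·8.55e-09) = 4.837e+04 rad/s.
Step 3 — f₀ = ω₀/(2π) = 7698 Hz.
Step 4 — Series Q: Q = ω₀L/R = 4.837e+04·0.05/187 = 12.93.
Step 5 — 3dB bandwidth: Δω = ω₀/Q = 3740 rad/s; BW = Δω/(2π) = 595.2 Hz.

(a) f₀ = 7698 Hz  (b) Q = 12.93  (c) BW = 595.2 Hz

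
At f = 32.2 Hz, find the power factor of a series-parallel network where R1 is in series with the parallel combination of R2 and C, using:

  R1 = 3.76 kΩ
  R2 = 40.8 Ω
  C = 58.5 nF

Step 1 — Angular frequency: ω = 2π·f = 2π·32.2 = 202.3 rad/s.
Step 2 — Component impedances:
  R1: Z = R = 3760 Ω
  R2: Z = R = 40.8 Ω
  C: Z = 1/(jωC) = -j/(ω·C) = 0 - j8.449e+04 Ω
Step 3 — Parallel branch: R2 || C = 1/(1/R2 + 1/C) = 40.8 - j0.0197 Ω.
Step 4 — Series with R1: Z_total = R1 + (R2 || C) = 3801 - j0.0197 Ω = 3801∠-0.0° Ω.
Step 5 — Power factor: PF = cos(φ) = Re(Z)/|Z| = 3801/3801 = 1.
Step 6 — Type: Im(Z) = -0.0197 ⇒ leading (phase φ = -0.0°).

PF = 1 (leading, φ = -0.0°)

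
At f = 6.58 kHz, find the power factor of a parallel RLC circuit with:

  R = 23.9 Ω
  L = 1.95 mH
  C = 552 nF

Step 1 — Angular frequency: ω = 2π·f = 2π·6580 = 4.134e+04 rad/s.
Step 2 — Component impedances:
  R: Z = R = 23.9 Ω
  L: Z = jωL = j·4.134e+04·0.00195 = 0 + j80.62 Ω
  C: Z = 1/(jωC) = -j/(ω·C) = 0 - j43.82 Ω
Step 3 — Parallel combination: 1/Z_total = 1/R + 1/L + 1/C; Z_total = 22.5 - j5.603 Ω = 23.19∠-14.0° Ω.
Step 4 — Power factor: PF = cos(φ) = Re(Z)/|Z| = 22.505/23.192 = 0.9704.
Step 5 — Type: Im(Z) = -5.603 ⇒ leading (phase φ = -14.0°).

PF = 0.9704 (leading, φ = -14.0°)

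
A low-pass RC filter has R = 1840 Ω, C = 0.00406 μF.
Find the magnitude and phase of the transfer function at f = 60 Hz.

Step 1 — Angular frequency: ω = 2π·60 = 377 rad/s.
Step 2 — Transfer function: H(jω) = 1/(1 + jωRC).
Step 3 — Denominator: 1 + jωRC = 1 + j·377·1840·4.06e-09 = 1 + j0.002816.
Step 4 — H = 1 - j0.002816.
Step 5 — Magnitude: |H| = 1 (-0.0 dB); phase: φ = -0.2°.

|H| = 1 (-0.0 dB), φ = -0.2°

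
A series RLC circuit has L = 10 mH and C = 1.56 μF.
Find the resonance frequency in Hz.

Step 1 — Resonance condition Im(Z)=0 gives ω₀ = 1/√(LC).
Step 2 — ω₀ = 1/√(0.01·1.56e-06) = 8006 rad/s.
Step 3 — f₀ = ω₀/(2π) = 1274 Hz.

f₀ = 1274 Hz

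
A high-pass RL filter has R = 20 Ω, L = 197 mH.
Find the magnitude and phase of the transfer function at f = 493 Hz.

Step 1 — Angular frequency: ω = 2π·493 = 3098 rad/s.
Step 2 — Transfer function: H(jω) = jωL/(R + jωL).
Step 3 — Numerator jωL = j·610.2; denominator R + jωL = 20 + j610.2.
Step 4 — H = 0.9989 + j0.03274.
Step 5 — Magnitude: |H| = 0.9995 (-0.0 dB); phase: φ = 1.9°.

|H| = 0.9995 (-0.0 dB), φ = 1.9°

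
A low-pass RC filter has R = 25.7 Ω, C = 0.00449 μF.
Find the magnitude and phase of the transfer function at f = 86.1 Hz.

Step 1 — Angular frequency: ω = 2π·86.1 = 541 rad/s.
Step 2 — Transfer function: H(jω) = 1/(1 + jωRC).
Step 3 — Denominator: 1 + jωRC = 1 + j·541·25.7·4.49e-09 = 1 + j6.243e-05.
Step 4 — H = 1 - j6.243e-05.
Step 5 — Magnitude: |H| = 1 (-0.0 dB); phase: φ = -0.0°.

|H| = 1 (-0.0 dB), φ = -0.0°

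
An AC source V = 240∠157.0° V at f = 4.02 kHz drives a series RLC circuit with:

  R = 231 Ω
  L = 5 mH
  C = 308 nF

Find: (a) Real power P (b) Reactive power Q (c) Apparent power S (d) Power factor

Step 1 — Angular frequency: ω = 2π·f = 2π·4020 = 2.526e+04 rad/s.
Step 2 — Component impedances:
  R: Z = R = 231 Ω
  L: Z = jωL = j·2.526e+04·0.005 = 0 + j126.3 Ω
  C: Z = 1/(jωC) = -j/(ω·C) = 0 - j128.5 Ω
Step 3 — Series combination: Z_total = R + L + C = 231 - j2.249 Ω = 231∠-0.6° Ω.
Step 4 — Source phasor: V = 240∠157.0° V = -220.9 + j93.78 V.
Step 5 — Current: I = V / Z = -0.9602 + j0.3966 A = 1.039∠157.6° A.
Step 6 — Complex power: S = V·I* = 249.3 - j2.428 VA.
Step 7 — Real power: P = Re(S) = 249.3 W.
Step 8 — Reactive power: Q = Im(S) = -2.428 VAR.
Step 9 — Apparent power: |S| = 249.3 VA.
Step 10 — Power factor: PF = P/|S| = 1 (leading).

(a) P = 249.3 W  (b) Q = -2.428 VAR  (c) S = 249.3 VA  (d) PF = 1 (leading)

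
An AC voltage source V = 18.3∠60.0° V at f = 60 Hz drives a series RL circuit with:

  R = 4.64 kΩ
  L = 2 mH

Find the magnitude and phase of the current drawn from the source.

Step 1 — Angular frequency: ω = 2π·f = 2π·60 = 377 rad/s.
Step 2 — Component impedances:
  R: Z = R = 4640 Ω
  L: Z = jωL = j·377·0.002 = 0 + j0.754 Ω
Step 3 — Series combination: Z_total = R + L = 4640 + j0.754 Ω = 4640∠0.0° Ω.
Step 4 — Source phasor: V = 18.3∠60.0° V = 9.15 + j15.85 V.
Step 5 — Ohm's law: I = V / Z_total = (9.15 + j15.85) / (4640 + j0.754) = 0.001973 + j0.003415 A.
Step 6 — Convert to polar: |I| = 0.003944 A, ∠I = 60.0°.

I = 0.003944∠60.0° A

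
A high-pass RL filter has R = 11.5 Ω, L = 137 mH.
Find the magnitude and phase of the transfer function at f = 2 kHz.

Step 1 — Angular frequency: ω = 2π·2000 = 1.257e+04 rad/s.
Step 2 — Transfer function: H(jω) = jωL/(R + jωL).
Step 3 — Numerator jωL = j·1722; denominator R + jωL = 11.5 + j1722.
Step 4 — H = 1 + j0.00668.
Step 5 — Magnitude: |H| = 1 (-0.0 dB); phase: φ = 0.4°.

|H| = 1 (-0.0 dB), φ = 0.4°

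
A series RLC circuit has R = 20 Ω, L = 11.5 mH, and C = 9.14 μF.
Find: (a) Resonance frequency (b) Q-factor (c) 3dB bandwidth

Step 1 — Resonance: ω₀ = 1/√(LC) = 1/√(0.0115·9.14e-06) = 3084 rad/s.
Step 2 — f₀ = ω₀/(2π) = 490.9 Hz.
Step 3 — Series Q: Q = ω₀L/R = 3084·0.0115/20 = 1.774.
Step 4 — Bandwidth: Δω = ω₀/Q = 1739 rad/s; BW = Δω/(2π) = 276.8 Hz.

(a) f₀ = 490.9 Hz  (b) Q = 1.774  (c) BW = 276.8 Hz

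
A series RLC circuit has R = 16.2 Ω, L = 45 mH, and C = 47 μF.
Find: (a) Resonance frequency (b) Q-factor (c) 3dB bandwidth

Step 1 — Resonance: ω₀ = 1/√(LC) = 1/√(0.045·4.7e-05) = 687.6 rad/s.
Step 2 — f₀ = ω₀/(2π) = 109.4 Hz.
Step 3 — Series Q: Q = ω₀L/R = 687.6·0.045/16.2 = 1.91.
Step 4 — Bandwidth: Δω = ω₀/Q = 360 rad/s; BW = Δω/(2π) = 57.3 Hz.

(a) f₀ = 109.4 Hz  (b) Q = 1.91  (c) BW = 57.3 Hz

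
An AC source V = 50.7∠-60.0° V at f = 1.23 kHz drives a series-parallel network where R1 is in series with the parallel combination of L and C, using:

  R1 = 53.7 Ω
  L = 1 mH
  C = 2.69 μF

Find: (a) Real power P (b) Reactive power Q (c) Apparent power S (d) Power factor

Step 1 — Angular frequency: ω = 2π·f = 2π·1230 = 7728 rad/s.
Step 2 — Component impedances:
  R1: Z = R = 53.7 Ω
  L: Z = jωL = j·7728·0.001 = 0 + j7.728 Ω
  C: Z = 1/(jωC) = -j/(ω·C) = 0 - j48.1 Ω
Step 3 — Parallel branch: L || C = 1/(1/L + 1/C) = 0 + j9.208 Ω.
Step 4 — Series with R1: Z_total = R1 + (L || C) = 53.7 + j9.208 Ω = 54.48∠9.7° Ω.
Step 5 — Source phasor: V = 50.7∠-60.0° V = 25.35 - j43.91 V.
Step 6 — Current: I = V / Z = 0.3224 - j0.8729 A = 0.9306∠-69.7° A.
Step 7 — Complex power: S = V·I* = 46.5 + j7.973 VA.
Step 8 — Real power: P = Re(S) = 46.5 W.
Step 9 — Reactive power: Q = Im(S) = 7.973 VAR.
Step 10 — Apparent power: |S| = 47.18 VA.
Step 11 — Power factor: PF = P/|S| = 0.9856 (lagging).

(a) P = 46.5 W  (b) Q = 7.973 VAR  (c) S = 47.18 VA  (d) PF = 0.9856 (lagging)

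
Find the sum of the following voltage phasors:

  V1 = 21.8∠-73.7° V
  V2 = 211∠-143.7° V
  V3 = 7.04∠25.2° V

Step 1 — Convert each phasor to rectangular form:
  V1 = 21.8·(cos(-73.7°) + j·sin(-73.7°)) = 6.119 - j20.92 V
  V2 = 211·(cos(-143.7°) + j·sin(-143.7°)) = -170.1 - j124.9 V
  V3 = 7.04·(cos(25.2°) + j·sin(25.2°)) = 6.37 + j2.997 V
Step 2 — Sum components: V_total = -157.6 - j142.8 V.
Step 3 — Convert to polar: |V_total| = 212.7 V, ∠V_total = -137.8°.

V_total = 212.7∠-137.8° V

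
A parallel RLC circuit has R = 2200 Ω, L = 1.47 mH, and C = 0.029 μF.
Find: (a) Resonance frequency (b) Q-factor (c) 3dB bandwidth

Step 1 — Resonance: ω₀ = 1/√(LC) = 1/√(0.00147·2.9e-08) = 1.532e+05 rad/s.
Step 2 — f₀ = ω₀/(2π) = 2.438e+04 Hz.
Step 3 — Parallel Q: Q = R/(ω₀L) = 2200/(1.532e+05·0.00147) = 9.772.
Step 4 — Bandwidth: Δω = ω₀/Q = 1.567e+04 rad/s; BW = Δω/(2π) = 2495 Hz.

(a) f₀ = 2.438e+04 Hz  (b) Q = 9.772  (c) BW = 2495 Hz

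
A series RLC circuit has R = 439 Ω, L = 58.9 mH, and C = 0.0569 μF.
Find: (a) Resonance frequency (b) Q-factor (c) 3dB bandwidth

Step 1 — Resonance condition Im(Z)=0 gives ω₀ = 1/√(LC).
Step 2 — ω₀ = 1/√(0.0589·5.69e-08) = 1.727e+04 rad/s.
Step 3 — f₀ = ω₀/(2π) = 2749 Hz.
Step 4 — Series Q: Q = ω₀L/R = 1.727e+04·0.0589/439 = 2.318.
Step 5 — 3dB bandwidth: Δω = ω₀/Q = 7453 rad/s; BW = Δω/(2π) = 1186 Hz.

(a) f₀ = 2749 Hz  (b) Q = 2.318  (c) BW = 1186 Hz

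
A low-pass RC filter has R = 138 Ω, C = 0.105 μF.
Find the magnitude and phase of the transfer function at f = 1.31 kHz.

Step 1 — Angular frequency: ω = 2π·1310 = 8231 rad/s.
Step 2 — Transfer function: H(jω) = 1/(1 + jωRC).
Step 3 — Denominator: 1 + jωRC = 1 + j·8231·138·1.05e-07 = 1 + j0.1193.
Step 4 — H = 0.986 - j0.1176.
Step 5 — Magnitude: |H| = 0.993 (-0.1 dB); phase: φ = -6.8°.

|H| = 0.993 (-0.1 dB), φ = -6.8°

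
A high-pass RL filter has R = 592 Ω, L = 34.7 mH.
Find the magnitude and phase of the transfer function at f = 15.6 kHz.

Step 1 — Angular frequency: ω = 2π·1.56e+04 = 9.802e+04 rad/s.
Step 2 — Transfer function: H(jω) = jωL/(R + jωL).
Step 3 — Numerator jωL = j·3401; denominator R + jωL = 592 + j3401.
Step 4 — H = 0.9706 + j0.1689.
Step 5 — Magnitude: |H| = 0.9852 (-0.1 dB); phase: φ = 9.9°.

|H| = 0.9852 (-0.1 dB), φ = 9.9°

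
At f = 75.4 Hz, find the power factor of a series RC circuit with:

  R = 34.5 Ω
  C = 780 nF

Step 1 — Angular frequency: ω = 2π·f = 2π·75.4 = 473.8 rad/s.
Step 2 — Component impedances:
  R: Z = R = 34.5 Ω
  C: Z = 1/(jωC) = -j/(ω·C) = 0 - j2706 Ω
Step 3 — Series combination: Z_total = R + C = 34.5 - j2706 Ω = 2706∠-89.3° Ω.
Step 4 — Power factor: PF = cos(φ) = Re(Z)/|Z| = 34.5/2706 = 0.01275.
Step 5 — Type: Im(Z) = -2706 ⇒ leading (phase φ = -89.3°).

PF = 0.01275 (leading, φ = -89.3°)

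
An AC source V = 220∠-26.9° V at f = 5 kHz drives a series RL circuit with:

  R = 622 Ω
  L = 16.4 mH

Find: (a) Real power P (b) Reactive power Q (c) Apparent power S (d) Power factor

Step 1 — Angular frequency: ω = 2π·f = 2π·5000 = 3.142e+04 rad/s.
Step 2 — Component impedances:
  R: Z = R = 622 Ω
  L: Z = jωL = j·3.142e+04·0.0164 = 0 + j515.2 Ω
Step 3 — Series combination: Z_total = R + L = 622 + j515.2 Ω = 807.7∠39.6° Ω.
Step 4 — Source phasor: V = 220∠-26.9° V = 196.2 - j99.54 V.
Step 5 — Current: I = V / Z = 0.1085 - j0.2499 A = 0.2724∠-66.5° A.
Step 6 — Complex power: S = V·I* = 46.15 + j38.23 VA.
Step 7 — Real power: P = Re(S) = 46.15 W.
Step 8 — Reactive power: Q = Im(S) = 38.23 VAR.
Step 9 — Apparent power: |S| = 59.93 VA.
Step 10 — Power factor: PF = P/|S| = 0.7701 (lagging).

(a) P = 46.15 W  (b) Q = 38.23 VAR  (c) S = 59.93 VA  (d) PF = 0.7701 (lagging)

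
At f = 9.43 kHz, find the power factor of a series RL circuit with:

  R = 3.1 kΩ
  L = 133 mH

Step 1 — Angular frequency: ω = 2π·f = 2π·9430 = 5.925e+04 rad/s.
Step 2 — Component impedances:
  R: Z = R = 3100 Ω
  L: Z = jωL = j·5.925e+04·0.133 = 0 + j7880 Ω
Step 3 — Series combination: Z_total = R + L = 3100 + j7880 Ω = 8468∠68.5° Ω.
Step 4 — Power factor: PF = cos(φ) = Re(Z)/|Z| = 3100/8468 = 0.3661.
Step 5 — Type: Im(Z) = 7880 ⇒ lagging (phase φ = 68.5°).

PF = 0.3661 (lagging, φ = 68.5°)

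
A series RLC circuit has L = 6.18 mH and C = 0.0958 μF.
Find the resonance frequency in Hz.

Step 1 — Resonance condition Im(Z)=0 gives ω₀ = 1/√(LC).
Step 2 — ω₀ = 1/√(0.00618·9.58e-08) = 4.11e+04 rad/s.
Step 3 — f₀ = ω₀/(2π) = 6541 Hz.

f₀ = 6541 Hz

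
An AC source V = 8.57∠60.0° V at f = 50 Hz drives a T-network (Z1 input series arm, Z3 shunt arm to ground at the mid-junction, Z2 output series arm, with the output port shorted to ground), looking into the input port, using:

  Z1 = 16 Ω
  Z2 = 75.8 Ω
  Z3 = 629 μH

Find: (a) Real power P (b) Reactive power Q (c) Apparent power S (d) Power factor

Step 1 — Angular frequency: ω = 2π·f = 2π·50 = 314.2 rad/s.
Step 2 — Component impedances:
  Z1: Z = R = 16 Ω
  Z2: Z = R = 75.8 Ω
  Z3: Z = jωL = j·314.2·0.000629 = 0 + j0.1976 Ω
Step 3 — With the output port shorted to ground, the output series arm Z2 runs from the junction to ground; the shunt arm Z3 also runs from the junction to ground. They appear in parallel: Z3 || Z2 = 0.0005151 + j0.1976 Ω.
Step 4 — Series with input arm Z1: Z_in = Z1 + (Z3 || Z2) = 16 + j0.1976 Ω = 16∠0.7° Ω.
Step 5 — Source phasor: V = 8.57∠60.0° V = 4.285 + j7.422 V.
Step 6 — Current: I = V / Z = 0.2735 + j0.4605 A = 0.5356∠59.3° A.
Step 7 — Complex power: S = V·I* = 4.589 + j0.05668 VA.
Step 8 — Real power: P = Re(S) = 4.589 W.
Step 9 — Reactive power: Q = Im(S) = 0.05668 VAR.
Step 10 — Apparent power: |S| = 4.59 VA.
Step 11 — Power factor: PF = P/|S| = 0.9999 (lagging).

(a) P = 4.589 W  (b) Q = 0.05668 VAR  (c) S = 4.59 VA  (d) PF = 0.9999 (lagging)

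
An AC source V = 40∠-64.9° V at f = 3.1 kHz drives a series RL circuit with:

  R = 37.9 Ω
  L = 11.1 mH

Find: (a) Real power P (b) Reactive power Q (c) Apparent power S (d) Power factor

Step 1 — Angular frequency: ω = 2π·f = 2π·3100 = 1.948e+04 rad/s.
Step 2 — Component impedances:
  R: Z = R = 37.9 Ω
  L: Z = jωL = j·1.948e+04·0.0111 = 0 + j216.2 Ω
Step 3 — Series combination: Z_total = R + L = 37.9 + j216.2 Ω = 219.5∠80.1° Ω.
Step 4 — Source phasor: V = 40∠-64.9° V = 16.97 - j36.22 V.
Step 5 — Current: I = V / Z = -0.1492 - j0.1046 A = 0.1822∠-145.0° A.
Step 6 — Complex power: S = V·I* = 1.259 + j7.18 VA.
Step 7 — Real power: P = Re(S) = 1.259 W.
Step 8 — Reactive power: Q = Im(S) = 7.18 VAR.
Step 9 — Apparent power: |S| = 7.289 VA.
Step 10 — Power factor: PF = P/|S| = 0.1727 (lagging).

(a) P = 1.259 W  (b) Q = 7.18 VAR  (c) S = 7.289 VA  (d) PF = 0.1727 (lagging)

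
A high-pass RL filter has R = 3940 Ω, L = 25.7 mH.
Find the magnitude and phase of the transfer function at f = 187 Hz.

Step 1 — Angular frequency: ω = 2π·187 = 1175 rad/s.
Step 2 — Transfer function: H(jω) = jωL/(R + jωL).
Step 3 — Numerator jωL = j·30.2; denominator R + jωL = 3940 + j30.2.
Step 4 — H = 5.873e-05 + j0.007664.
Step 5 — Magnitude: |H| = 0.007664 (-42.3 dB); phase: φ = 89.6°.

|H| = 0.007664 (-42.3 dB), φ = 89.6°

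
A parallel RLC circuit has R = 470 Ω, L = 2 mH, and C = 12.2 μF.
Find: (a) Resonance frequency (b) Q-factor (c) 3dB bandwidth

Step 1 — Resonance: ω₀ = 1/√(LC) = 1/√(0.002·1.22e-05) = 6402 rad/s.
Step 2 — f₀ = ω₀/(2π) = 1019 Hz.
Step 3 — Parallel Q: Q = R/(ω₀L) = 470/(6402·0.002) = 36.71.
Step 4 — Bandwidth: Δω = ω₀/Q = 174.4 rad/s; BW = Δω/(2π) = 27.76 Hz.

(a) f₀ = 1019 Hz  (b) Q = 36.71  (c) BW = 27.76 Hz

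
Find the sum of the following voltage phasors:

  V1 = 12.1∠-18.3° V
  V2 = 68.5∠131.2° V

Step 1 — Convert each phasor to rectangular form:
  V1 = 12.1·(cos(-18.3°) + j·sin(-18.3°)) = 11.49 - j3.799 V
  V2 = 68.5·(cos(131.2°) + j·sin(131.2°)) = -45.12 + j51.54 V
Step 2 — Sum components: V_total = -33.63 + j47.74 V.
Step 3 — Convert to polar: |V_total| = 58.4 V, ∠V_total = 125.2°.

V_total = 58.4∠125.2° V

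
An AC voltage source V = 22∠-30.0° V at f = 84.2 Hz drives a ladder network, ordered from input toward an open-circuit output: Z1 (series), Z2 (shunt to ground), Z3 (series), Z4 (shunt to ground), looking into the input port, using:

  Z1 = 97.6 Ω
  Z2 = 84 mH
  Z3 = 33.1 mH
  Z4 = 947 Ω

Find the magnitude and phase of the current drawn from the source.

Step 1 — Angular frequency: ω = 2π·f = 2π·84.2 = 529 rad/s.
Step 2 — Component impedances:
  Z1: Z = R = 97.6 Ω
  Z2: Z = jωL = j·529·0.084 = 0 + j44.44 Ω
  Z3: Z = jωL = j·529·0.0331 = 0 + j17.51 Ω
  Z4: Z = R = 947 Ω
Step 3 — Ladder network (open output): work backward from the far end, alternating series and parallel combinations. Z_in = 99.68 + j44.3 Ω = 109.1∠24.0° Ω.
Step 4 — Source phasor: V = 22∠-30.0° V = 19.05 - j11 V.
Step 5 — Ohm's law: I = V / Z_total = (19.05 - j11) / (99.68 + j44.3) = 0.1187 - j0.1631 A.
Step 6 — Convert to polar: |I| = 0.2017 A, ∠I = -54.0°.

I = 0.2017∠-54.0° A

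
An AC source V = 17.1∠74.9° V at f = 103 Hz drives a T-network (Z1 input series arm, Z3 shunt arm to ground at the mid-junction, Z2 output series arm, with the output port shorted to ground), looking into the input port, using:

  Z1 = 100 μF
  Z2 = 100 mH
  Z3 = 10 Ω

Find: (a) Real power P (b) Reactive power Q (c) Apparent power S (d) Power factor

Step 1 — Angular frequency: ω = 2π·f = 2π·103 = 647.2 rad/s.
Step 2 — Component impedances:
  Z1: Z = 1/(jωC) = -j/(ω·C) = 0 - j15.45 Ω
  Z2: Z = jωL = j·647.2·0.1 = 0 + j64.72 Ω
  Z3: Z = R = 10 Ω
Step 3 — With the output port shorted to ground, the output series arm Z2 runs from the junction to ground; the shunt arm Z3 also runs from the junction to ground. They appear in parallel: Z3 || Z2 = 9.767 + j1.509 Ω.
Step 4 — Series with input arm Z1: Z_in = Z1 + (Z3 || Z2) = 9.767 - j13.94 Ω = 17.02∠-55.0° Ω.
Step 5 — Source phasor: V = 17.1∠74.9° V = 4.455 + j16.51 V.
Step 6 — Current: I = V / Z = -0.6442 + j0.7707 A = 1.005∠129.9° A.
Step 7 — Complex power: S = V·I* = 9.855 - j14.07 VA.
Step 8 — Real power: P = Re(S) = 9.855 W.
Step 9 — Reactive power: Q = Im(S) = -14.07 VAR.
Step 10 — Apparent power: |S| = 17.18 VA.
Step 11 — Power factor: PF = P/|S| = 0.5737 (leading).

(a) P = 9.855 W  (b) Q = -14.07 VAR  (c) S = 17.18 VA  (d) PF = 0.5737 (leading)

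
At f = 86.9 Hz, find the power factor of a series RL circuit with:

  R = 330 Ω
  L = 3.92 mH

Step 1 — Angular frequency: ω = 2π·f = 2π·86.9 = 546 rad/s.
Step 2 — Component impedances:
  R: Z = R = 330 Ω
  L: Z = jωL = j·546·0.00392 = 0 + j2.14 Ω
Step 3 — Series combination: Z_total = R + L = 330 + j2.14 Ω = 330∠0.4° Ω.
Step 4 — Power factor: PF = cos(φ) = Re(Z)/|Z| = 330/330 = 1.
Step 5 — Type: Im(Z) = 2.14 ⇒ lagging (phase φ = 0.4°).

PF = 1 (lagging, φ = 0.4°)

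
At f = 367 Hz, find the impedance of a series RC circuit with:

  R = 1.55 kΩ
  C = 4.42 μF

Step 1 — Angular frequency: ω = 2π·f = 2π·367 = 2306 rad/s.
Step 2 — Component impedances:
  R: Z = R = 1550 Ω
  C: Z = 1/(jωC) = -j/(ω·C) = 0 - j98.11 Ω
Step 3 — Series combination: Z_total = R + C = 1550 - j98.11 Ω = 1553∠-3.6° Ω.

Z = 1550 - j98.11 Ω = 1553∠-3.6° Ω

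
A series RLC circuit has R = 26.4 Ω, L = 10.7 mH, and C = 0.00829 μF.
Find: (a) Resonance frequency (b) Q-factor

Step 1 — Resonance condition Im(Z)=0 gives ω₀ = 1/√(LC).
Step 2 — ω₀ = 1/√(0.0107·8.29e-09) = 1.062e+05 rad/s.
Step 3 — f₀ = ω₀/(2π) = 1.69e+04 Hz.
Step 4 — Series Q: Q = ω₀L/R = 1.062e+05·0.0107/26.4 = 43.03.

(a) f₀ = 1.69e+04 Hz  (b) Q = 43.03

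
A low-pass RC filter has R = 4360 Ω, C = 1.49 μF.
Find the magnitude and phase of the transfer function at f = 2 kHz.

Step 1 — Angular frequency: ω = 2π·2000 = 1.257e+04 rad/s.
Step 2 — Transfer function: H(jω) = 1/(1 + jωRC).
Step 3 — Denominator: 1 + jωRC = 1 + j·1.257e+04·4360·1.49e-06 = 1 + j81.64.
Step 4 — H = 0.00015 - j0.01225.
Step 5 — Magnitude: |H| = 0.01225 (-38.2 dB); phase: φ = -89.3°.

|H| = 0.01225 (-38.2 dB), φ = -89.3°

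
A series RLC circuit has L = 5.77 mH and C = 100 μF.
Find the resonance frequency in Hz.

Step 1 — Resonance condition Im(Z)=0 gives ω₀ = 1/√(LC).
Step 2 — ω₀ = 1/√(0.00577·0.0001) = 1316 rad/s.
Step 3 — f₀ = ω₀/(2π) = 209.5 Hz.

f₀ = 209.5 Hz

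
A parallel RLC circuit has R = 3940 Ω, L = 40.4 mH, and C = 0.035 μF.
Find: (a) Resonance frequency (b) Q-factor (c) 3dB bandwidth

Step 1 — Resonance: ω₀ = 1/√(LC) = 1/√(0.0404·3.5e-08) = 2.659e+04 rad/s.
Step 2 — f₀ = ω₀/(2π) = 4232 Hz.
Step 3 — Parallel Q: Q = R/(ω₀L) = 3940/(2.659e+04·0.0404) = 3.667.
Step 4 — Bandwidth: Δω = ω₀/Q = 7252 rad/s; BW = Δω/(2π) = 1154 Hz.

(a) f₀ = 4232 Hz  (b) Q = 3.667  (c) BW = 1154 Hz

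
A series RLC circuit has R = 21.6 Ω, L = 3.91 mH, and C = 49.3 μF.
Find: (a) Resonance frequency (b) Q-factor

Step 1 — Resonance condition Im(Z)=0 gives ω₀ = 1/√(LC).
Step 2 — ω₀ = 1/√(0.00391·4.93e-05) = 2278 rad/s.
Step 3 — f₀ = ω₀/(2π) = 362.5 Hz.
Step 4 — Series Q: Q = ω₀L/R = 2278·0.00391/21.6 = 0.4123.

(a) f₀ = 362.5 Hz  (b) Q = 0.4123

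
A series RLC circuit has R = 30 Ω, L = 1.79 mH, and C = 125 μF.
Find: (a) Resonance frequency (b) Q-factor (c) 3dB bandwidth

Step 1 — Resonance: ω₀ = 1/√(LC) = 1/√(0.00179·0.000125) = 2114 rad/s.
Step 2 — f₀ = ω₀/(2π) = 336.5 Hz.
Step 3 — Series Q: Q = ω₀L/R = 2114·0.00179/30 = 0.1261.
Step 4 — Bandwidth: Δω = ω₀/Q = 1.676e+04 rad/s; BW = Δω/(2π) = 2667 Hz.

(a) f₀ = 336.5 Hz  (b) Q = 0.1261  (c) BW = 2667 Hz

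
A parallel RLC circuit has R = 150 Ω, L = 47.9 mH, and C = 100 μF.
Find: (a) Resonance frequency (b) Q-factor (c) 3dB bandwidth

Step 1 — Resonance: ω₀ = 1/√(LC) = 1/√(0.0479·0.0001) = 456.9 rad/s.
Step 2 — f₀ = ω₀/(2π) = 72.72 Hz.
Step 3 — Parallel Q: Q = R/(ω₀L) = 150/(456.9·0.0479) = 6.854.
Step 4 — Bandwidth: Δω = ω₀/Q = 66.67 rad/s; BW = Δω/(2π) = 10.61 Hz.

(a) f₀ = 72.72 Hz  (b) Q = 6.854  (c) BW = 10.61 Hz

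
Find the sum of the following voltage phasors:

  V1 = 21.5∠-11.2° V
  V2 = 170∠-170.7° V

Step 1 — Convert each phasor to rectangular form:
  V1 = 21.5·(cos(-11.2°) + j·sin(-11.2°)) = 21.09 - j4.176 V
  V2 = 170·(cos(-170.7°) + j·sin(-170.7°)) = -167.8 - j27.47 V
Step 2 — Sum components: V_total = -146.7 - j31.65 V.
Step 3 — Convert to polar: |V_total| = 150.1 V, ∠V_total = -167.8°.

V_total = 150.1∠-167.8° V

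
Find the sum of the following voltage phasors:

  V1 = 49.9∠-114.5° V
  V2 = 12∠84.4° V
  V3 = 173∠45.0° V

Step 1 — Convert each phasor to rectangular form:
  V1 = 49.9·(cos(-114.5°) + j·sin(-114.5°)) = -20.69 - j45.41 V
  V2 = 12·(cos(84.4°) + j·sin(84.4°)) = 1.171 + j11.94 V
  V3 = 173·(cos(45.0°) + j·sin(45.0°)) = 122.3 + j122.3 V
Step 2 — Sum components: V_total = 102.8 + j88.87 V.
Step 3 — Convert to polar: |V_total| = 135.9 V, ∠V_total = 40.8°.

V_total = 135.9∠40.8° V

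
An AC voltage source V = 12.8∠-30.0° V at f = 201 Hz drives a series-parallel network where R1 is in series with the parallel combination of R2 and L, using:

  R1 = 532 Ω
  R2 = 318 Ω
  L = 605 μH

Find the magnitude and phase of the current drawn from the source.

Step 1 — Angular frequency: ω = 2π·f = 2π·201 = 1263 rad/s.
Step 2 — Component impedances:
  R1: Z = R = 532 Ω
  R2: Z = R = 318 Ω
  L: Z = jωL = j·1263·0.000605 = 0 + j0.7641 Ω
Step 3 — Parallel branch: R2 || L = 1/(1/R2 + 1/L) = 0.001836 + j0.7641 Ω.
Step 4 — Series with R1: Z_total = R1 + (R2 || L) = 532 + j0.7641 Ω = 532∠0.1° Ω.
Step 5 — Source phasor: V = 12.8∠-30.0° V = 11.09 - j6.4 V.
Step 6 — Ohm's law: I = V / Z_total = (11.09 - j6.4) / (532 + j0.7641) = 0.02082 - j0.01206 A.
Step 7 — Convert to polar: |I| = 0.02406 A, ∠I = -30.1°.

I = 0.02406∠-30.1° A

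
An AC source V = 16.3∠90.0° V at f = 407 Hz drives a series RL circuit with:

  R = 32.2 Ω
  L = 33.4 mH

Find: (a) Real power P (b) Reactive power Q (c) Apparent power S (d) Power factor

Step 1 — Angular frequency: ω = 2π·f = 2π·407 = 2557 rad/s.
Step 2 — Component impedances:
  R: Z = R = 32.2 Ω
  L: Z = jωL = j·2557·0.0334 = 0 + j85.41 Ω
Step 3 — Series combination: Z_total = R + L = 32.2 + j85.41 Ω = 91.28∠69.3° Ω.
Step 4 — Source phasor: V = 16.3∠90.0° V = 0 + j16.3 V.
Step 5 — Current: I = V / Z = 0.1671 + j0.06299 A = 0.1786∠20.7° A.
Step 6 — Complex power: S = V·I* = 1.027 + j2.724 VA.
Step 7 — Real power: P = Re(S) = 1.027 W.
Step 8 — Reactive power: Q = Im(S) = 2.724 VAR.
Step 9 — Apparent power: |S| = 2.911 VA.
Step 10 — Power factor: PF = P/|S| = 0.3528 (lagging).

(a) P = 1.027 W  (b) Q = 2.724 VAR  (c) S = 2.911 VA  (d) PF = 0.3528 (lagging)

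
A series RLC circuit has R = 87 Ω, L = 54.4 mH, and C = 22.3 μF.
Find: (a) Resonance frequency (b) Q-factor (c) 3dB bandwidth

Step 1 — Resonance condition Im(Z)=0 gives ω₀ = 1/√(LC).
Step 2 — ω₀ = 1/√(0.0544·2.23e-05) = 907.9 rad/s.
Step 3 — f₀ = ω₀/(2π) = 144.5 Hz.
Step 4 — Series Q: Q = ω₀L/R = 907.9·0.0544/87 = 0.5677.
Step 5 — 3dB bandwidth: Δω = ω₀/Q = 1599 rad/s; BW = Δω/(2π) = 254.5 Hz.

(a) f₀ = 144.5 Hz  (b) Q = 0.5677  (c) BW = 254.5 Hz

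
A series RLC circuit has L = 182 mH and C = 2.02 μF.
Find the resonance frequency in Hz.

Step 1 — Resonance condition Im(Z)=0 gives ω₀ = 1/√(LC).
Step 2 — ω₀ = 1/√(0.182·2.02e-06) = 1649 rad/s.
Step 3 — f₀ = ω₀/(2π) = 262.5 Hz.

f₀ = 262.5 Hz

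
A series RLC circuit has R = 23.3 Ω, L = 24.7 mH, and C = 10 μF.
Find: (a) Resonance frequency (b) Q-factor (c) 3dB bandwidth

Step 1 — Resonance: ω₀ = 1/√(LC) = 1/√(0.0247·1e-05) = 2012 rad/s.
Step 2 — f₀ = ω₀/(2π) = 320.2 Hz.
Step 3 — Series Q: Q = ω₀L/R = 2012·0.0247/23.3 = 2.133.
Step 4 — Bandwidth: Δω = ω₀/Q = 943.3 rad/s; BW = Δω/(2π) = 150.1 Hz.

(a) f₀ = 320.2 Hz  (b) Q = 2.133  (c) BW = 150.1 Hz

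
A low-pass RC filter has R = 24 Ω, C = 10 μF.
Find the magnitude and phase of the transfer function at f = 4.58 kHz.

Step 1 — Angular frequency: ω = 2π·4580 = 2.878e+04 rad/s.
Step 2 — Transfer function: H(jω) = 1/(1 + jωRC).
Step 3 — Denominator: 1 + jωRC = 1 + j·2.878e+04·24·1e-05 = 1 + j6.906.
Step 4 — H = 0.02053 - j0.1418.
Step 5 — Magnitude: |H| = 0.1433 (-16.9 dB); phase: φ = -81.8°.

|H| = 0.1433 (-16.9 dB), φ = -81.8°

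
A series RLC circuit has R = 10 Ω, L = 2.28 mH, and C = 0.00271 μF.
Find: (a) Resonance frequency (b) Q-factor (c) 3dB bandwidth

Step 1 — Resonance: ω₀ = 1/√(LC) = 1/√(0.00228·2.71e-09) = 4.023e+05 rad/s.
Step 2 — f₀ = ω₀/(2π) = 6.403e+04 Hz.
Step 3 — Series Q: Q = ω₀L/R = 4.023e+05·0.00228/10 = 91.72.
Step 4 — Bandwidth: Δω = ω₀/Q = 4386 rad/s; BW = Δω/(2π) = 698 Hz.

(a) f₀ = 6.403e+04 Hz  (b) Q = 91.72  (c) BW = 698 Hz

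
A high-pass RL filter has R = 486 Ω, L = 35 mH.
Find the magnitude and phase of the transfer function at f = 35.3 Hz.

Step 1 — Angular frequency: ω = 2π·35.3 = 221.8 rad/s.
Step 2 — Transfer function: H(jω) = jωL/(R + jωL).
Step 3 — Numerator jωL = j·7.763; denominator R + jωL = 486 + j7.763.
Step 4 — H = 0.0002551 + j0.01597.
Step 5 — Magnitude: |H| = 0.01597 (-35.9 dB); phase: φ = 89.1°.

|H| = 0.01597 (-35.9 dB), φ = 89.1°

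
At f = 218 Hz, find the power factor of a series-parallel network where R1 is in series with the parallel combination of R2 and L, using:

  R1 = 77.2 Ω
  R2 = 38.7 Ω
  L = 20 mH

Step 1 — Angular frequency: ω = 2π·f = 2π·218 = 1370 rad/s.
Step 2 — Component impedances:
  R1: Z = R = 77.2 Ω
  R2: Z = R = 38.7 Ω
  L: Z = jωL = j·1370·0.02 = 0 + j27.39 Ω
Step 3 — Parallel branch: R2 || L = 1/(1/R2 + 1/L) = 12.92 + j18.25 Ω.
Step 4 — Series with R1: Z_total = R1 + (R2 || L) = 90.12 + j18.25 Ω = 91.95∠11.4° Ω.
Step 5 — Power factor: PF = cos(φ) = Re(Z)/|Z| = 90.12/91.95 = 0.9801.
Step 6 — Type: Im(Z) = 18.25 ⇒ lagging (phase φ = 11.4°).

PF = 0.9801 (lagging, φ = 11.4°)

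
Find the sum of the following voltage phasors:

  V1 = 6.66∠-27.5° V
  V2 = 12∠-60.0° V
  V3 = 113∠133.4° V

Step 1 — Convert each phasor to rectangular form:
  V1 = 6.66·(cos(-27.5°) + j·sin(-27.5°)) = 5.907 - j3.075 V
  V2 = 12·(cos(-60.0°) + j·sin(-60.0°)) = 6 - j10.39 V
  V3 = 113·(cos(133.4°) + j·sin(133.4°)) = -77.64 + j82.1 V
Step 2 — Sum components: V_total = -65.73 + j68.64 V.
Step 3 — Convert to polar: |V_total| = 95.04 V, ∠V_total = 133.8°.

V_total = 95.04∠133.8° V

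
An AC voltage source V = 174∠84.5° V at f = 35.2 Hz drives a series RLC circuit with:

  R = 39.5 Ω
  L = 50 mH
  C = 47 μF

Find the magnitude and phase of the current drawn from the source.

Step 1 — Angular frequency: ω = 2π·f = 2π·35.2 = 221.2 rad/s.
Step 2 — Component impedances:
  R: Z = R = 39.5 Ω
  L: Z = jωL = j·221.2·0.05 = 0 + j11.06 Ω
  C: Z = 1/(jωC) = -j/(ω·C) = 0 - j96.2 Ω
Step 3 — Series combination: Z_total = R + L + C = 39.5 - j85.14 Ω = 93.86∠-65.1° Ω.
Step 4 — Source phasor: V = 174∠84.5° V = 16.68 + j173.2 V.
Step 5 — Ohm's law: I = V / Z_total = (16.68 + j173.2) / (39.5 - j85.14) = -1.599 + j0.9378 A.
Step 6 — Convert to polar: |I| = 1.854 A, ∠I = 149.6°.

I = 1.854∠149.6° A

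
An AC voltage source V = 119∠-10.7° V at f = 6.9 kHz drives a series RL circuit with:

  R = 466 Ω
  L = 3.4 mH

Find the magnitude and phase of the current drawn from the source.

Step 1 — Angular frequency: ω = 2π·f = 2π·6900 = 4.335e+04 rad/s.
Step 2 — Component impedances:
  R: Z = R = 466 Ω
  L: Z = jωL = j·4.335e+04·0.0034 = 0 + j147.4 Ω
Step 3 — Series combination: Z_total = R + L = 466 + j147.4 Ω = 488.8∠17.6° Ω.
Step 4 — Source phasor: V = 119∠-10.7° V = 116.9 - j22.09 V.
Step 5 — Ohm's law: I = V / Z_total = (116.9 - j22.09) / (466 + j147.4) = 0.2145 - j0.1153 A.
Step 6 — Convert to polar: |I| = 0.2435 A, ∠I = -28.3°.

I = 0.2435∠-28.3° A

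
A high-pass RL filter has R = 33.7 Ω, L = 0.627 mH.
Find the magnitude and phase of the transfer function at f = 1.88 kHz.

Step 1 — Angular frequency: ω = 2π·1880 = 1.181e+04 rad/s.
Step 2 — Transfer function: H(jω) = jωL/(R + jωL).
Step 3 — Numerator jωL = j·7.406; denominator R + jωL = 33.7 + j7.406.
Step 4 — H = 0.04607 + j0.2096.
Step 5 — Magnitude: |H| = 0.2147 (-13.4 dB); phase: φ = 77.6°.

|H| = 0.2147 (-13.4 dB), φ = 77.6°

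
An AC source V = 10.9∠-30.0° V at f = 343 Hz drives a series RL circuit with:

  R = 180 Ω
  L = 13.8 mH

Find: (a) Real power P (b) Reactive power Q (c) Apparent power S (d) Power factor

Step 1 — Angular frequency: ω = 2π·f = 2π·343 = 2155 rad/s.
Step 2 — Component impedances:
  R: Z = R = 180 Ω
  L: Z = jωL = j·2155·0.0138 = 0 + j29.74 Ω
Step 3 — Series combination: Z_total = R + L = 180 + j29.74 Ω = 182.4∠9.4° Ω.
Step 4 — Source phasor: V = 10.9∠-30.0° V = 9.44 - j5.45 V.
Step 5 — Current: I = V / Z = 0.04618 - j0.03791 A = 0.05975∠-39.4° A.
Step 6 — Complex power: S = V·I* = 0.6425 + j0.1062 VA.
Step 7 — Real power: P = Re(S) = 0.6425 W.
Step 8 — Reactive power: Q = Im(S) = 0.1062 VAR.
Step 9 — Apparent power: |S| = 0.6512 VA.
Step 10 — Power factor: PF = P/|S| = 0.9866 (lagging).

(a) P = 0.6425 W  (b) Q = 0.1062 VAR  (c) S = 0.6512 VA  (d) PF = 0.9866 (lagging)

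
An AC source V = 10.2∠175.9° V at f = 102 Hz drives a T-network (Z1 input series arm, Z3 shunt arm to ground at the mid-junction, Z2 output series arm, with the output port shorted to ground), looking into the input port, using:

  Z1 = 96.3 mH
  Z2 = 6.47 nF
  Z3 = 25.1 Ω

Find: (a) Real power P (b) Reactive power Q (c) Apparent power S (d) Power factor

Step 1 — Angular frequency: ω = 2π·f = 2π·102 = 640.9 rad/s.
Step 2 — Component impedances:
  Z1: Z = jωL = j·640.9·0.0963 = 0 + j61.72 Ω
  Z2: Z = 1/(jωC) = -j/(ω·C) = 0 - j2.412e+05 Ω
  Z3: Z = R = 25.1 Ω
Step 3 — With the output port shorted to ground, the output series arm Z2 runs from the junction to ground; the shunt arm Z3 also runs from the junction to ground. They appear in parallel: Z3 || Z2 = 25.1 - j0.002612 Ω.
Step 4 — Series with input arm Z1: Z_in = Z1 + (Z3 || Z2) = 25.1 + j61.71 Ω = 66.62∠67.9° Ω.
Step 5 — Source phasor: V = 10.2∠175.9° V = -10.17 + j0.7293 V.
Step 6 — Current: I = V / Z = -0.04739 + j0.1456 A = 0.1531∠108.0° A.
Step 7 — Complex power: S = V·I* = 0.5883 + j1.447 VA.
Step 8 — Real power: P = Re(S) = 0.5883 W.
Step 9 — Reactive power: Q = Im(S) = 1.447 VAR.
Step 10 — Apparent power: |S| = 1.562 VA.
Step 11 — Power factor: PF = P/|S| = 0.3767 (lagging).

(a) P = 0.5883 W  (b) Q = 1.447 VAR  (c) S = 1.562 VA  (d) PF = 0.3767 (lagging)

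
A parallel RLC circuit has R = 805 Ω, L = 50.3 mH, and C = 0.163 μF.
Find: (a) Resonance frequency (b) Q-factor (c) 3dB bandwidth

Step 1 — Resonance: ω₀ = 1/√(LC) = 1/√(0.0503·1.63e-07) = 1.104e+04 rad/s.
Step 2 — f₀ = ω₀/(2π) = 1758 Hz.
Step 3 — Parallel Q: Q = R/(ω₀L) = 805/(1.104e+04·0.0503) = 1.449.
Step 4 — Bandwidth: Δω = ω₀/Q = 7621 rad/s; BW = Δω/(2π) = 1213 Hz.

(a) f₀ = 1758 Hz  (b) Q = 1.449  (c) BW = 1213 Hz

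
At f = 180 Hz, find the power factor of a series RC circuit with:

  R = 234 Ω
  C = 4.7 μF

Step 1 — Angular frequency: ω = 2π·f = 2π·180 = 1131 rad/s.
Step 2 — Component impedances:
  R: Z = R = 234 Ω
  C: Z = 1/(jωC) = -j/(ω·C) = 0 - j188.1 Ω
Step 3 — Series combination: Z_total = R + C = 234 - j188.1 Ω = 300.2∠-38.8° Ω.
Step 4 — Power factor: PF = cos(φ) = Re(Z)/|Z| = 234/300.25 = 0.7794.
Step 5 — Type: Im(Z) = -188.1 ⇒ leading (phase φ = -38.8°).

PF = 0.7794 (leading, φ = -38.8°)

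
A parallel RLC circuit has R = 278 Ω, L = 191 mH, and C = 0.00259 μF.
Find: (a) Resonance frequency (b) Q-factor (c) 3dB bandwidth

Step 1 — Resonance: ω₀ = 1/√(LC) = 1/√(0.191·2.59e-09) = 4.496e+04 rad/s.
Step 2 — f₀ = ω₀/(2π) = 7156 Hz.
Step 3 — Parallel Q: Q = R/(ω₀L) = 278/(4.496e+04·0.191) = 0.03237.
Step 4 — Bandwidth: Δω = ω₀/Q = 1.389e+06 rad/s; BW = Δω/(2π) = 2.21e+05 Hz.

(a) f₀ = 7156 Hz  (b) Q = 0.03237  (c) BW = 2.21e+05 Hz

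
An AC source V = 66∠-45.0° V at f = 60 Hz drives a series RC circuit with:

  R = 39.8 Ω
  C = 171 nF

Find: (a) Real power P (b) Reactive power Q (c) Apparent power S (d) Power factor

Step 1 — Angular frequency: ω = 2π·f = 2π·60 = 377 rad/s.
Step 2 — Component impedances:
  R: Z = R = 39.8 Ω
  C: Z = 1/(jωC) = -j/(ω·C) = 0 - j1.551e+04 Ω
Step 3 — Series combination: Z_total = R + C = 39.8 - j1.551e+04 Ω = 1.551e+04∠-89.9° Ω.
Step 4 — Source phasor: V = 66∠-45.0° V = 46.67 - j46.67 V.
Step 5 — Current: I = V / Z = 0.003016 + j0.003001 A = 0.004255∠44.9° A.
Step 6 — Complex power: S = V·I* = 0.0007205 - j0.2808 VA.
Step 7 — Real power: P = Re(S) = 0.0007205 W.
Step 8 — Reactive power: Q = Im(S) = -0.2808 VAR.
Step 9 — Apparent power: |S| = 0.2808 VA.
Step 10 — Power factor: PF = P/|S| = 0.002566 (leading).

(a) P = 0.0007205 W  (b) Q = -0.2808 VAR  (c) S = 0.2808 VA  (d) PF = 0.002566 (leading)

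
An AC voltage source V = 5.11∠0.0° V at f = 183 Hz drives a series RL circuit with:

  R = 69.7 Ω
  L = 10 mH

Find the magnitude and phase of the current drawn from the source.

Step 1 — Angular frequency: ω = 2π·f = 2π·183 = 1150 rad/s.
Step 2 — Component impedances:
  R: Z = R = 69.7 Ω
  L: Z = jωL = j·1150·0.01 = 0 + j11.5 Ω
Step 3 — Series combination: Z_total = R + L = 69.7 + j11.5 Ω = 70.64∠9.4° Ω.
Step 4 — Source phasor: V = 5.11∠0.0° V = 5.11 V.
Step 5 — Ohm's law: I = V / Z_total = (5.11) / (69.7 + j11.5) = 0.07137 - j0.01177 A.
Step 6 — Convert to polar: |I| = 0.07234 A, ∠I = -9.4°.

I = 0.07234∠-9.4° A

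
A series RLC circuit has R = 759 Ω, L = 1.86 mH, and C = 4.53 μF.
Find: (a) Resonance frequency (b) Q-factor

Step 1 — Resonance condition Im(Z)=0 gives ω₀ = 1/√(LC).
Step 2 — ω₀ = 1/√(0.00186·4.53e-06) = 1.089e+04 rad/s.
Step 3 — f₀ = ω₀/(2π) = 1734 Hz.
Step 4 — Series Q: Q = ω₀L/R = 1.089e+04·0.00186/759 = 0.0267.

(a) f₀ = 1734 Hz  (b) Q = 0.0267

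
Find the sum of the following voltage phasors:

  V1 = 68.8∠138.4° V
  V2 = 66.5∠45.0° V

Step 1 — Convert each phasor to rectangular form:
  V1 = 68.8·(cos(138.4°) + j·sin(138.4°)) = -51.45 + j45.68 V
  V2 = 66.5·(cos(45.0°) + j·sin(45.0°)) = 47.02 + j47.02 V
Step 2 — Sum components: V_total = -4.426 + j92.7 V.
Step 3 — Convert to polar: |V_total| = 92.81 V, ∠V_total = 92.7°.

V_total = 92.81∠92.7° V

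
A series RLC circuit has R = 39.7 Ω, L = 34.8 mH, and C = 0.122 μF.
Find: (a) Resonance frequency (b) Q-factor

Step 1 — Resonance condition Im(Z)=0 gives ω₀ = 1/√(LC).
Step 2 — ω₀ = 1/√(0.0348·1.22e-07) = 1.535e+04 rad/s.
Step 3 — f₀ = ω₀/(2π) = 2443 Hz.
Step 4 — Series Q: Q = ω₀L/R = 1.535e+04·0.0348/39.7 = 13.45.

(a) f₀ = 2443 Hz  (b) Q = 13.45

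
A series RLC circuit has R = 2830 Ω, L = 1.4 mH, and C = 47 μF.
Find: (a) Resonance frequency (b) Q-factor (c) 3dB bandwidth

Step 1 — Resonance: ω₀ = 1/√(LC) = 1/√(0.0014·4.7e-05) = 3898 rad/s.
Step 2 — f₀ = ω₀/(2π) = 620.5 Hz.
Step 3 — Series Q: Q = ω₀L/R = 3898·0.0014/2830 = 0.001929.
Step 4 — Bandwidth: Δω = ω₀/Q = 2.021e+06 rad/s; BW = Δω/(2π) = 3.217e+05 Hz.

(a) f₀ = 620.5 Hz  (b) Q = 0.001929  (c) BW = 3.217e+05 Hz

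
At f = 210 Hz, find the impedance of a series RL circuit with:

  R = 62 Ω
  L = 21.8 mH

Step 1 — Angular frequency: ω = 2π·f = 2π·210 = 1319 rad/s.
Step 2 — Component impedances:
  R: Z = R = 62 Ω
  L: Z = jωL = j·1319·0.0218 = 0 + j28.76 Ω
Step 3 — Series combination: Z_total = R + L = 62 + j28.76 Ω = 68.35∠24.9° Ω.

Z = 62 + j28.76 Ω = 68.35∠24.9° Ω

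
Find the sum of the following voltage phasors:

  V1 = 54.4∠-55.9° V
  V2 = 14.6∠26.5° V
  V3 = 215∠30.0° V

Step 1 — Convert each phasor to rectangular form:
  V1 = 54.4·(cos(-55.9°) + j·sin(-55.9°)) = 30.5 - j45.05 V
  V2 = 14.6·(cos(26.5°) + j·sin(26.5°)) = 13.07 + j6.514 V
  V3 = 215·(cos(30.0°) + j·sin(30.0°)) = 186.2 + j107.5 V
Step 2 — Sum components: V_total = 229.8 + j68.97 V.
Step 3 — Convert to polar: |V_total| = 239.9 V, ∠V_total = 16.7°.

V_total = 239.9∠16.7° V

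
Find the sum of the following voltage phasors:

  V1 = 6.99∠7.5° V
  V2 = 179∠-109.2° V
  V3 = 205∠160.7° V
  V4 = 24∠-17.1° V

Step 1 — Convert each phasor to rectangular form:
  V1 = 6.99·(cos(7.5°) + j·sin(7.5°)) = 6.93 + j0.9124 V
  V2 = 179·(cos(-109.2°) + j·sin(-109.2°)) = -58.87 - j169 V
  V3 = 205·(cos(160.7°) + j·sin(160.7°)) = -193.5 + j67.76 V
  V4 = 24·(cos(-17.1°) + j·sin(-17.1°)) = 22.94 - j7.057 V
Step 2 — Sum components: V_total = -222.5 - j107.4 V.
Step 3 — Convert to polar: |V_total| = 247.1 V, ∠V_total = -154.2°.

V_total = 247.1∠-154.2° V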